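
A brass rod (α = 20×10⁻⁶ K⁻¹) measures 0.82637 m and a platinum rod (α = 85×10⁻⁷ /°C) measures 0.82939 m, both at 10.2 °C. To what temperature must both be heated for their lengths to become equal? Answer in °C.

T = 328.8 °C

Equal length when α₁L₁ΔT − α₂L₂ΔT = L₂ − L₁ = 3.02×10⁻³ m
α₁L₁ = 1.65274×10⁻⁵, α₂L₂ = 7.049815×10⁻⁶ → Δ(αL) = 9.477585×10⁻⁶ m/K
ΔT = 3.02×10⁻³ / 9.477585×10⁻⁶ = 318.647 K, so T = 10.2 + 318.647 = 328.847 °C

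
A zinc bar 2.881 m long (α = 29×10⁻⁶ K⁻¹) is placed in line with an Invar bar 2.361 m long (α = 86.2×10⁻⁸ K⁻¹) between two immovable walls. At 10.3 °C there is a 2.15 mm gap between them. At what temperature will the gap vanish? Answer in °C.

α₁L₁ = 8.3549×10⁻⁵ m/K, α₂L₂ = 2.035182×10⁻⁶ m/K → total 8.5584182×10⁻⁵ m/K
ΔT = g/(α₁L₁+α₂L₂) = 2.15×10⁻³ / 8.5584182×10⁻⁵ = 25.121 K
T = 10.3 + 25.121 = 35.421 °C

T = 35.4 °C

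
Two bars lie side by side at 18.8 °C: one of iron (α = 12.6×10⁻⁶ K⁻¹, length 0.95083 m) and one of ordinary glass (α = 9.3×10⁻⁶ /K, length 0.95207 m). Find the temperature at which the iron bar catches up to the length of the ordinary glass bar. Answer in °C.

T = 415.4 °C

L₁(1 + α₁ΔT) = L₂(1 + α₂ΔT) ⇒ ΔT = (L₂ − L₁)/(α₁L₁ − α₂L₂)
L₂ − L₁ = 0.95207 − 0.95083 = 1.24×10⁻³ m
α₁L₁ − α₂L₂ = 12.6×10⁻⁶×0.95083 − 9.3×10⁻⁶×0.95207 = 3.126207×10⁻⁶ m/K
ΔT = 1.24×10⁻³ / 3.126207×10⁻⁶ = 396.647 K
T = 18.8 + 396.647 = 415.447 °C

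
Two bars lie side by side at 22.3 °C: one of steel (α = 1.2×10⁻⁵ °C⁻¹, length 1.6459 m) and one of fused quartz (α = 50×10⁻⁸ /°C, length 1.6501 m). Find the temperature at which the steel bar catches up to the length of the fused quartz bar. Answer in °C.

T = 244.2 °C

Equal length when α₁L₁ΔT − α₂L₂ΔT = L₂ − L₁ = 4.20×10⁻³ m
α₁L₁ = 1.97508×10⁻⁵, α₂L₂ = 8.2505×10⁻⁷ → Δ(αL) = 1.892575×10⁻⁵ m/K
ΔT = 4.20×10⁻³ / 1.892575×10⁻⁵ = 221.920 K, so T = 22.3 + 221.920 = 244.220 °C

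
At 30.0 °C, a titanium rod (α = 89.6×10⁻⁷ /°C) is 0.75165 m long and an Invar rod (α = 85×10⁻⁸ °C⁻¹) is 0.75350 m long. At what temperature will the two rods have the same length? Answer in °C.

L₁(1 + α₁ΔT) = L₂(1 + α₂ΔT) ⇒ ΔT = (L₂ − L₁)/(α₁L₁ − α₂L₂)
L₂ − L₁ = 0.75350 − 0.75165 = 1.85×10⁻³ m
α₁L₁ − α₂L₂ = 89.6×10⁻⁷×0.75165 − 85×10⁻⁸×0.75350 = 6.094309×10⁻⁶ m/K
ΔT = 1.85×10⁻³ / 6.094309×10⁻⁶ = 303.562 K
T = 30.0 + 303.562 = 333.562 °C

T = 333.6 °C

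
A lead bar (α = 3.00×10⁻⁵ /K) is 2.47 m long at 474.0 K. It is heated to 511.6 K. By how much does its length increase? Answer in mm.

ΔL = 2.79 mm

|ΔT| = |511.6 − 474.0| = 37.6 K
ΔL = αL₀ΔT = (3.00×10⁻⁵)(2.47)(37.6) = 2.79×10⁻³ m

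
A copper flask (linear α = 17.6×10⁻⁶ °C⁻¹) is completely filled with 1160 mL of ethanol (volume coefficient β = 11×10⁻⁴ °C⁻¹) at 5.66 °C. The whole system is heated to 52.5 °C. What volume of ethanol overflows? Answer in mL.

56.9 mL

The flask also expands: β_container ≈ 3α = 5.28×10⁻⁵ /K
Net overflow = V₀(β_liq − 3α_cont)ΔT
β − 3α = 1.10×10⁻³ − 5.28×10⁻⁵ = 1.0472×10⁻³ /K; ΔT = 46.84 K
ΔV = 1160 × 1.0472×10⁻³ × 46.84 = 56.9 mL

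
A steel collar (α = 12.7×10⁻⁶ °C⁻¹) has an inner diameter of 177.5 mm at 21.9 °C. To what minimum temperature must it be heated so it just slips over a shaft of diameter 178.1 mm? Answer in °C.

T = 288 °C

Required Δd = 178.1 − 177.5 = 0.6 mm
Δd = αd₀ΔT ⇒ ΔT = Δd/(αd₀) = 0.6 / (12.7×10⁻⁶ × 177.5) = 266.16 K
T_min = 21.9 + 266.16 = 288.06 °C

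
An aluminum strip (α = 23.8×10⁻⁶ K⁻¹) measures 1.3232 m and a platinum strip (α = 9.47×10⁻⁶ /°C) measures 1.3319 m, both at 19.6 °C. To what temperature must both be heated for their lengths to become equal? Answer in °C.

Equal length when α₁L₁ΔT − α₂L₂ΔT = L₂ − L₁ = 8.70×10⁻³ m
α₁L₁ = 3.149216×10⁻⁵, α₂L₂ = 1.2613093×10⁻⁵ → Δ(αL) = 1.8879067×10⁻⁵ m/K
ΔT = 8.70×10⁻³ / 1.8879067×10⁻⁵ = 460.828 K, so T = 19.6 + 460.828 = 480.428 °C

T = 480.4 °C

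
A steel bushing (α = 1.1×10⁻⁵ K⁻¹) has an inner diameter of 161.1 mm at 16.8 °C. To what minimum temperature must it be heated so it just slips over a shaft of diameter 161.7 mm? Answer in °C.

Required Δd = 161.7 − 161.1 = 0.6 mm
Δd = αd₀ΔT ⇒ ΔT = Δd/(αd₀) = 0.6 / (1.1×10⁻⁵ × 161.1) = 338.58 K
T_min = 16.8 + 338.58 = 355.38 °C

T = 355 °C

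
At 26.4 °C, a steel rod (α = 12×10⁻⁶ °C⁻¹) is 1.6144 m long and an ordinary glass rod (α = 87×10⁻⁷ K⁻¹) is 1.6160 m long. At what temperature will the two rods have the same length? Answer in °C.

T = 327.5 °C

Equal length when α₁L₁ΔT − α₂L₂ΔT = L₂ − L₁ = 1.60×10⁻³ m
α₁L₁ = 1.93728×10⁻⁵, α₂L₂ = 1.40592×10⁻⁵ → Δ(αL) = 5.3136×10⁻⁶ m/K
ΔT = 1.60×10⁻³ / 5.3136×10⁻⁶ = 301.114 K, so T = 26.4 + 301.114 = 327.514 °C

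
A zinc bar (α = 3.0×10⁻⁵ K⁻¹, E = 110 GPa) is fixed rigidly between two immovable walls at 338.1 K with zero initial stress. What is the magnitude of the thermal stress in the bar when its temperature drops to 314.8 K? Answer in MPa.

Fully constrained: the free strain ε = αΔT is blocked, so σ = Eε = EαΔT.
|ΔT| = 23.3 K
σ = 110×10⁹ × 3.0×10⁻⁵ × 23.3 = 7.69×10⁷ Pa

σ = 76.9 MPa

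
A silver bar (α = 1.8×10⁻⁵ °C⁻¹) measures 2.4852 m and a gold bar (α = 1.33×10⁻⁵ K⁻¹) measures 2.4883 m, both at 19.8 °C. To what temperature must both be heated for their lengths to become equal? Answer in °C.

T = 286.1 °C

L₁(1 + α₁ΔT) = L₂(1 + α₂ΔT) ⇒ ΔT = (L₂ − L₁)/(α₁L₁ − α₂L₂)
L₂ − L₁ = 2.4883 − 2.4852 = 3.10×10⁻³ m
α₁L₁ − α₂L₂ = 1.8×10⁻⁵×2.4852 − 1.33×10⁻⁵×2.4883 = 1.163921×10⁻⁵ m/K
ΔT = 3.10×10⁻³ / 1.163921×10⁻⁵ = 266.341 K
T = 19.8 + 266.341 = 286.141 °C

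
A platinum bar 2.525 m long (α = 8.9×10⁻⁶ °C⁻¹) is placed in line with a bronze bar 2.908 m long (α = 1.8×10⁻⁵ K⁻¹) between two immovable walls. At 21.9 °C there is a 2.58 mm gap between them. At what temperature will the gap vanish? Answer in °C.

T = 56.4 °C

Gap closes when ΔL₁ + ΔL₂ = 2.58 mm = 2.58×10⁻³ m
(α₁L₁ + α₂L₂)ΔT = g
α₁L₁ + α₂L₂ = 8.9×10⁻⁶×2.525 + 1.8×10⁻⁵×2.908 = 7.48165×10⁻⁵ m/K
ΔT = 2.58×10⁻³ / 7.48165×10⁻⁵ = 34.484 K
T = 21.9 + 34.484 = 56.384 °C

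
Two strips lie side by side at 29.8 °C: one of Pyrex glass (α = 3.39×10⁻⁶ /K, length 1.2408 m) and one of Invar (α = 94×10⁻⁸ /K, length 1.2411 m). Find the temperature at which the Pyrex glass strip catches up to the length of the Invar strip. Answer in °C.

L₁(1 + α₁ΔT) = L₂(1 + α₂ΔT) ⇒ ΔT = (L₂ − L₁)/(α₁L₁ − α₂L₂)
L₂ − L₁ = 1.2411 − 1.2408 = 3.00×10⁻⁴ m
α₁L₁ − α₂L₂ = 3.39×10⁻⁶×1.2408 − 94×10⁻⁸×1.2411 = 3.039678×10⁻⁶ m/K
ΔT = 3.00×10⁻⁴ / 3.039678×10⁻⁶ = 98.695 K
T = 29.8 + 98.695 = 128.495 °C

T = 128.5 °C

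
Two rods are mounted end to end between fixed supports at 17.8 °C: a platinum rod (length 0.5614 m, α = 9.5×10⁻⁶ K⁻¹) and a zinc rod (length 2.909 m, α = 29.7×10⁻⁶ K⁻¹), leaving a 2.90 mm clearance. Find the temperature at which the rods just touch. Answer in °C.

T = 49.4 °C

α₁L₁ = 5.3333×10⁻⁶ m/K, α₂L₂ = 8.63973×10⁻⁵ m/K → total 9.17306×10⁻⁵ m/K
ΔT = g/(α₁L₁+α₂L₂) = 2.90×10⁻³ / 9.17306×10⁻⁵ = 31.614 K
T = 17.8 + 31.614 = 49.414 °C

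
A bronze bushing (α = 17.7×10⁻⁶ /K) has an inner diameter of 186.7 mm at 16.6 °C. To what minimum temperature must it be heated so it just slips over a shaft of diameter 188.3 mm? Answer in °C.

T = 501 °C

Required Δd = 188.3 − 186.7 = 1.6 mm
Δd = αd₀ΔT ⇒ ΔT = Δd/(αd₀) = 1.6 / (17.7×10⁻⁶ × 186.7) = 484.18 K
T_min = 16.6 + 484.18 = 500.78 °C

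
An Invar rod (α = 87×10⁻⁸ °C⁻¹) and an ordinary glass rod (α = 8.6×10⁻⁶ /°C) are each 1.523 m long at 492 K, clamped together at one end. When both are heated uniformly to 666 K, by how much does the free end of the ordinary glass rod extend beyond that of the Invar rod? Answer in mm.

2.05 mm

ΔT = 174 K
Invar: ΔL = 87×10⁻⁸ × 1.523 m × 174 = 2.3055×10⁻⁴ m = 0.23055 mm
ordinary glass: ΔL = 8.6×10⁻⁶ × 1.523 m × 174 = 2.2790×10⁻³ m = 2.2790 mm
difference = 2.2790 − 0.23055 = 2.04845 mm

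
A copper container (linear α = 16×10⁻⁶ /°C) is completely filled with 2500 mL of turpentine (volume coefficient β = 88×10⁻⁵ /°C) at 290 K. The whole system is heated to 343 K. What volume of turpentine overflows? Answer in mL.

110 mL

The container also expands: β_container ≈ 3α = 4.8×10⁻⁵ /K
Net overflow = V₀(β_liq − 3α_cont)ΔT
β − 3α = 8.80×10⁻⁴ − 4.8×10⁻⁵ = 8.32×10⁻⁴ /K; ΔT = 53 K
ΔV = 2500 × 8.32×10⁻⁴ × 53 = 110 mL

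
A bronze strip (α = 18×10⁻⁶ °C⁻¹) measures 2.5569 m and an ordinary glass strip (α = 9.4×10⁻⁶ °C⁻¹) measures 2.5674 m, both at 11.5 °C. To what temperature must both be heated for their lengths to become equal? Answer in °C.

T = 491.2 °C

Equal length when α₁L₁ΔT − α₂L₂ΔT = L₂ − L₁ = 1.05×10⁻² m
α₁L₁ = 4.60242×10⁻⁵, α₂L₂ = 2.413356×10⁻⁵ → Δ(αL) = 2.189064×10⁻⁵ m/K
ΔT = 1.05×10⁻² / 2.189064×10⁻⁵ = 479.657 K, so T = 11.5 + 479.657 = 491.157 °C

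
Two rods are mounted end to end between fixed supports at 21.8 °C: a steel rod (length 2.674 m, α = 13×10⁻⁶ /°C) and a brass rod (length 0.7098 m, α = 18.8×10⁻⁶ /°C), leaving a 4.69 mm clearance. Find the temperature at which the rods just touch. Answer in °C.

α₁L₁ = 3.4762×10⁻⁵ m/K, α₂L₂ = 1.334424×10⁻⁵ m/K → total 4.810624×10⁻⁵ m/K
ΔT = g/(α₁L₁+α₂L₂) = 4.69×10⁻³ / 4.810624×10⁻⁵ = 97.49 K
T = 21.8 + 97.49 = 119.29 °C

T = 119 °C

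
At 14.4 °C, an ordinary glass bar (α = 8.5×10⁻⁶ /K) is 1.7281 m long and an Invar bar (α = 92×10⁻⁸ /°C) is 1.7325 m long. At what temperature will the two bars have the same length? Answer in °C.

T = 350.4 °C

L₁(1 + α₁ΔT) = L₂(1 + α₂ΔT) ⇒ ΔT = (L₂ − L₁)/(α₁L₁ − α₂L₂)
L₂ − L₁ = 1.7325 − 1.7281 = 4.40×10⁻³ m
α₁L₁ − α₂L₂ = 8.5×10⁻⁶×1.7281 − 92×10⁻⁸×1.7325 = 1.309495×10⁻⁵ m/K
ΔT = 4.40×10⁻³ / 1.309495×10⁻⁵ = 336.007 K
T = 14.4 + 336.007 = 350.407 °C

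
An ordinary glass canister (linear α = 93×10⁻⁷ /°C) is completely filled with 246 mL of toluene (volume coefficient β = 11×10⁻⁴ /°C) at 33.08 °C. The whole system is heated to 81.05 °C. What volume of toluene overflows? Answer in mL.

The canister also expands: β_container ≈ 3α = 2.79×10⁻⁵ /K
Net overflow = V₀(β_liq − 3α_cont)ΔT
β − 3α = 1.10×10⁻³ − 2.79×10⁻⁵ = 1.0721×10⁻³ /K; ΔT = 47.97 K
ΔV = 246 × 1.0721×10⁻³ × 47.97 = 12.7 mL

12.7 mL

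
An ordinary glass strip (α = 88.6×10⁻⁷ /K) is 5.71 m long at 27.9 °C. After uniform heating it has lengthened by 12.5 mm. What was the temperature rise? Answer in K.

ΔL = αL₀ΔT ⇒ ΔT = ΔL / (αL₀)
ΔT = 12.5×10⁻³ m / (88.6×10⁻⁷ × 5.71 m) = 247.08 K

ΔT = 247 K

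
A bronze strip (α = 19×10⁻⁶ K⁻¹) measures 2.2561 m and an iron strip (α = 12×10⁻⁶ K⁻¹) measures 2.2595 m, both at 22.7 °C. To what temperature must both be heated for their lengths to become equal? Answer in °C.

Equal length when α₁L₁ΔT − α₂L₂ΔT = L₂ − L₁ = 3.40×10⁻³ m
α₁L₁ = 4.28659×10⁻⁵, α₂L₂ = 2.7114×10⁻⁵ → Δ(αL) = 1.57519×10⁻⁵ m/K
ΔT = 3.40×10⁻³ / 1.57519×10⁻⁵ = 215.847 K, so T = 22.7 + 215.847 = 238.547 °C

T = 238.5 °C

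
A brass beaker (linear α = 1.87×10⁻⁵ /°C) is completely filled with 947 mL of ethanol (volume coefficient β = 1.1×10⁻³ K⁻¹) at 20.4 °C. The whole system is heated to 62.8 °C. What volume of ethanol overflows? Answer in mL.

The beaker also expands: β_container ≈ 3α = 5.61×10⁻⁵ /K
Net overflow = V₀(β_liq − 3α_cont)ΔT
β − 3α = 1.10×10⁻³ − 5.61×10⁻⁵ = 1.0439×10⁻³ /K; ΔT = 42.4 K
ΔV = 947 × 1.0439×10⁻³ × 42.4 = 41.9 mL

41.9 mL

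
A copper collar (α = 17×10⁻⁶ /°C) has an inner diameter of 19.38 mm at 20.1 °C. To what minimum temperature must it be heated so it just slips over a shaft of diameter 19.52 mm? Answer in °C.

Required Δd = 19.52 − 19.38 = 0.14 mm
Δd = αd₀ΔT ⇒ ΔT = Δd/(αd₀) = 0.14 / (17×10⁻⁶ × 19.38) = 424.94 K
T_min = 20.1 + 424.94 = 445.04 °C

T = 445 °C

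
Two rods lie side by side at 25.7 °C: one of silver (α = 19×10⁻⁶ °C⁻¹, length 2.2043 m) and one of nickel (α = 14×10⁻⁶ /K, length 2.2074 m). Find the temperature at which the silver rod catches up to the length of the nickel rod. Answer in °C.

Equal length when α₁L₁ΔT − α₂L₂ΔT = L₂ − L₁ = 3.10×10⁻³ m
α₁L₁ = 4.18817×10⁻⁵, α₂L₂ = 3.09036×10⁻⁵ → Δ(αL) = 1.09781×10⁻⁵ m/K
ΔT = 3.10×10⁻³ / 1.09781×10⁻⁵ = 282.380 K, so T = 25.7 + 282.380 = 308.080 °C

T = 308.1 °C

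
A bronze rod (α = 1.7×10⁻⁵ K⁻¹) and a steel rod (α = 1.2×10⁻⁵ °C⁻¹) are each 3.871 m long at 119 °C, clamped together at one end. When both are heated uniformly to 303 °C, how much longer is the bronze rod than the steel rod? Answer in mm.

3.56 mm

ΔT = 184 K
bronze: ΔL = 1.7×10⁻⁵ × 3.871 m × 184 = 1.2108×10⁻² m = 12.108 mm
steel: ΔL = 1.2×10⁻⁵ × 3.871 m × 184 = 8.5472×10⁻³ m = 8.5472 mm
difference = 12.108 − 8.5472 = 3.5608 mm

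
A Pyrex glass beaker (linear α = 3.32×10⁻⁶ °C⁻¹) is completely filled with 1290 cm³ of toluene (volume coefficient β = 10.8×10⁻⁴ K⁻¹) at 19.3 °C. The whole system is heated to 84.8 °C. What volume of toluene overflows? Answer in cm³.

90.4 cm³

The beaker also expands: β_container ≈ 3α = 9.96×10⁻⁶ /K
Net overflow = V₀(β_liq − 3α_cont)ΔT
β − 3α = 1.08×10⁻³ − 9.96×10⁻⁶ = 1.07004×10⁻³ /K; ΔT = 65.5 K
ΔV = 1290 × 1.07004×10⁻³ × 65.5 = 90.4 cm³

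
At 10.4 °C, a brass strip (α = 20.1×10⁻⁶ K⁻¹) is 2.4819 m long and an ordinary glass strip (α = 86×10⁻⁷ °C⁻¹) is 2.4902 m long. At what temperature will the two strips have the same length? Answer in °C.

T = 301.9 °C

L₁(1 + α₁ΔT) = L₂(1 + α₂ΔT) ⇒ ΔT = (L₂ − L₁)/(α₁L₁ − α₂L₂)
L₂ − L₁ = 2.4902 − 2.4819 = 8.30×10⁻³ m
α₁L₁ − α₂L₂ = 20.1×10⁻⁶×2.4819 − 86×10⁻⁷×2.4902 = 2.847047×10⁻⁵ m/K
ΔT = 8.30×10⁻³ / 2.847047×10⁻⁵ = 291.530 K
T = 10.4 + 291.530 = 301.930 °C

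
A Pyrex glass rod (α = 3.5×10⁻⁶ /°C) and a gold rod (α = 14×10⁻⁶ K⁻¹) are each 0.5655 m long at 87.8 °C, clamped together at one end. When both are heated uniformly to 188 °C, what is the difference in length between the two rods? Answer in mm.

0.595 mm

ΔT = 100.2 K
Pyrex glass: ΔL = 3.5×10⁻⁶ × 0.5655 m × 100.2 = 1.9832×10⁻⁴ m = 0.19832 mm
gold: ΔL = 14×10⁻⁶ × 0.5655 m × 100.2 = 7.9328×10⁻⁴ m = 0.79328 mm
difference = 0.79328 − 0.19832 = 0.59496 mm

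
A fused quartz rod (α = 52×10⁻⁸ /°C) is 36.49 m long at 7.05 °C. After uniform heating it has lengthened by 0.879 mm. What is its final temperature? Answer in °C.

T = 53.4 °C

ΔL = αL₀ΔT ⇒ ΔT = ΔL / (αL₀)
ΔT = 0.879×10⁻³ m / (52×10⁻⁸ × 36.49 m) = 46.325 K
T = 7.05 + 46.325 = 53.375 °C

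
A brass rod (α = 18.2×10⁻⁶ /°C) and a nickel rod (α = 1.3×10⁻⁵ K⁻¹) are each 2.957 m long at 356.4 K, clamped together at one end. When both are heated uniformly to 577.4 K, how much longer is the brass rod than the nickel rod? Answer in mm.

ΔT = 221.0 K
brass: ΔL = 18.2×10⁻⁶ × 2.957 m × 221.0 = 1.1894×10⁻² m = 11.894 mm
nickel: ΔL = 1.3×10⁻⁵ × 2.957 m × 221.0 = 8.4955×10⁻³ m = 8.4955 mm
difference = 11.894 − 8.4955 = 3.3985 mm

3.40 mm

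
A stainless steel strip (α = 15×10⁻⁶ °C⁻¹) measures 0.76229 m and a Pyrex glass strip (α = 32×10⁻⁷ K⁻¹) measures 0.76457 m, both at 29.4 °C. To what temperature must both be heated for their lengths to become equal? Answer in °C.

Equal length when α₁L₁ΔT − α₂L₂ΔT = L₂ − L₁ = 2.28×10⁻³ m
α₁L₁ = 1.143435×10⁻⁵, α₂L₂ = 2.446624×10⁻⁶ → Δ(αL) = 8.987726×10⁻⁶ m/K
ΔT = 2.28×10⁻³ / 8.987726×10⁻⁶ = 253.679 K, so T = 29.4 + 253.679 = 283.079 °C

T = 283.1 °C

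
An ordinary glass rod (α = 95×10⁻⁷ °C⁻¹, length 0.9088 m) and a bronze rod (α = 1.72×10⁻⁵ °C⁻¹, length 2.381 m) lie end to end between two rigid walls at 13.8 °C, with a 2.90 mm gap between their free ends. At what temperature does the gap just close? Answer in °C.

α₁L₁ = 8.6336×10⁻⁶ m/K, α₂L₂ = 4.09532×10⁻⁵ m/K → total 4.95868×10⁻⁵ m/K
ΔT = g/(α₁L₁+α₂L₂) = 2.90×10⁻³ / 4.95868×10⁻⁵ = 58.483 K
T = 13.8 + 58.483 = 72.283 °C

T = 72.3 °C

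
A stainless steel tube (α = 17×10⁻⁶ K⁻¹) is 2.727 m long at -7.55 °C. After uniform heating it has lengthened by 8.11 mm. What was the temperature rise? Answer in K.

ΔL = αL₀ΔT ⇒ ΔT = ΔL / (αL₀)
ΔT = 8.11×10⁻³ m / (17×10⁻⁶ × 2.727 m) = 174.94 K

ΔT = 175 K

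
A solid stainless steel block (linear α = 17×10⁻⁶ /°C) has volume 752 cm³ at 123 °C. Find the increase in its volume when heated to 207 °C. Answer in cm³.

Isotropic solid: β ≈ 3α = 5.1×10⁻⁵ /K; ΔT = 84 K
ΔV = 3αV₀ΔT = 3(17×10⁻⁶)(752)(84) = 3.22 cm³

ΔV = 3.22 cm³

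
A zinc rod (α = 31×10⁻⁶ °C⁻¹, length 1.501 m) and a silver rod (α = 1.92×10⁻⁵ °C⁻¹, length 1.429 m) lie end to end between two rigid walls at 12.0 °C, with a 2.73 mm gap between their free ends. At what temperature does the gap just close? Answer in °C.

Gap closes when ΔL₁ + ΔL₂ = 2.73 mm = 2.73×10⁻³ m
(α₁L₁ + α₂L₂)ΔT = g
α₁L₁ + α₂L₂ = 31×10⁻⁶×1.501 + 1.92×10⁻⁵×1.429 = 7.39678×10⁻⁵ m/K
ΔT = 2.73×10⁻³ / 7.39678×10⁻⁵ = 36.908 K
T = 12.0 + 36.908 = 48.908 °C

T = 48.9 °C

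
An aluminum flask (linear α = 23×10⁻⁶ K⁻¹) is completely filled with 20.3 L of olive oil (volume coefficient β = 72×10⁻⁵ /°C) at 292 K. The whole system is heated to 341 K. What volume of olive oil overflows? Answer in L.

The flask also expands: β_container ≈ 3α = 6.9×10⁻⁵ /K
Net overflow = V₀(β_liq − 3α_cont)ΔT
β − 3α = 7.20×10⁻⁴ − 6.9×10⁻⁵ = 6.51×10⁻⁴ /K; ΔT = 49 K
ΔV = 20.3 × 6.51×10⁻⁴ × 49 = 0.648 L

0.648 L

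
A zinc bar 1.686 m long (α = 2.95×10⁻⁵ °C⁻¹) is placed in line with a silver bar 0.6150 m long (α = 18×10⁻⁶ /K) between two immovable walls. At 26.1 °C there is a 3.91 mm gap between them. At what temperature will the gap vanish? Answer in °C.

α₁L₁ = 4.9737×10⁻⁵ m/K, α₂L₂ = 1.107×10⁻⁵ m/K → total 6.0807×10⁻⁵ m/K
ΔT = g/(α₁L₁+α₂L₂) = 3.91×10⁻³ / 6.0807×10⁻⁵ = 64.302 K
T = 26.1 + 64.302 = 90.402 °C

T = 90.4 °C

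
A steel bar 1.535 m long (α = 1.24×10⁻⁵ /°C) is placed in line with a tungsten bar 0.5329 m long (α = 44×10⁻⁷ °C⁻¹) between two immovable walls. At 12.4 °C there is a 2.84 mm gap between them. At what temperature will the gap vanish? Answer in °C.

T = 145 °C

α₁L₁ = 1.9034×10⁻⁵ m/K, α₂L₂ = 2.34476×10⁻⁶ m/K → total 2.137876×10⁻⁵ m/K
ΔT = g/(α₁L₁+α₂L₂) = 2.84×10⁻³ / 2.137876×10⁻⁵ = 132.84 K
T = 12.4 + 132.84 = 145.24 °C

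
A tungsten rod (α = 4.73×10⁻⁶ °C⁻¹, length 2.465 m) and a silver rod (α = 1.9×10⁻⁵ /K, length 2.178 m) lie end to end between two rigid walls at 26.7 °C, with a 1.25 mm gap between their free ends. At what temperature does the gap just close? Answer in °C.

T = 50.3 °C

Gap closes when ΔL₁ + ΔL₂ = 1.25 mm = 1.25×10⁻³ m
(α₁L₁ + α₂L₂)ΔT = g
α₁L₁ + α₂L₂ = 4.73×10⁻⁶×2.465 + 1.9×10⁻⁵×2.178 = 5.304145×10⁻⁵ m/K
ΔT = 1.25×10⁻³ / 5.304145×10⁻⁵ = 23.566 K
T = 26.7 + 23.566 = 50.266 °C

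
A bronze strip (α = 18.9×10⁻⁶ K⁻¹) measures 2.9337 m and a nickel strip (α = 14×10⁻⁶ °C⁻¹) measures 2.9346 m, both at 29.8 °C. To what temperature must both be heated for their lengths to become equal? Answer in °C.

T = 92.46 °C

L₁(1 + α₁ΔT) = L₂(1 + α₂ΔT) ⇒ ΔT = (L₂ − L₁)/(α₁L₁ − α₂L₂)
L₂ − L₁ = 2.9346 − 2.9337 = 9.00×10⁻⁴ m
α₁L₁ − α₂L₂ = 18.9×10⁻⁶×2.9337 − 14×10⁻⁶×2.9346 = 1.436253×10⁻⁵ m/K
ΔT = 9.00×10⁻⁴ / 1.436253×10⁻⁵ = 62.6631 K
T = 29.8 + 62.6631 = 92.4631 °C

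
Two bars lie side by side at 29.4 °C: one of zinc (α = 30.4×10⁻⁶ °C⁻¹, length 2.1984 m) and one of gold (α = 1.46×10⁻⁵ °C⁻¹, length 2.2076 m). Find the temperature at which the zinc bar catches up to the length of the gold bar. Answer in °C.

Equal length when α₁L₁ΔT − α₂L₂ΔT = L₂ − L₁ = 9.20×10⁻³ m
α₁L₁ = 6.683136×10⁻⁵, α₂L₂ = 3.223096×10⁻⁵ → Δ(αL) = 3.46004×10⁻⁵ m/K
ΔT = 9.20×10⁻³ / 3.46004×10⁻⁵ = 265.893 K, so T = 29.4 + 265.893 = 295.293 °C

T = 295.3 °C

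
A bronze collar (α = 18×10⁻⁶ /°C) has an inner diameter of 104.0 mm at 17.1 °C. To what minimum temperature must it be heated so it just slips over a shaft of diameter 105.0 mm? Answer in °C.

T = 551 °C

Required Δd = 105.0 − 104.0 = 1.0 mm
Δd = αd₀ΔT ⇒ ΔT = Δd/(αd₀) = 1.0 / (18×10⁻⁶ × 104.0) = 534.19 K
T_min = 17.1 + 534.19 = 551.29 °C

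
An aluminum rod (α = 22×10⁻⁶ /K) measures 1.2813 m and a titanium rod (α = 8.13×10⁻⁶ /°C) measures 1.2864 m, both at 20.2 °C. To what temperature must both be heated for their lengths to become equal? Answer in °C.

T = 307.8 °C

Equal length when α₁L₁ΔT − α₂L₂ΔT = L₂ − L₁ = 5.10×10⁻³ m
α₁L₁ = 2.81886×10⁻⁵, α₂L₂ = 1.0458432×10⁻⁵ → Δ(αL) = 1.7730168×10⁻⁵ m/K
ΔT = 5.10×10⁻³ / 1.7730168×10⁻⁵ = 287.645 K, so T = 20.2 + 287.645 = 307.845 °C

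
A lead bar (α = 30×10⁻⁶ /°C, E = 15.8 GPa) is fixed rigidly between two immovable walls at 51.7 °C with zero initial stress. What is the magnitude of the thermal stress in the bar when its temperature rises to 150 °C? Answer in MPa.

σ = 46.6 MPa

Fully constrained: the free strain ε = αΔT is blocked, so σ = Eε = EαΔT.
|ΔT| = 98.3 K
σ = 15.8×10⁹ × 30×10⁻⁶ × 98.3 = 4.66×10⁷ Pa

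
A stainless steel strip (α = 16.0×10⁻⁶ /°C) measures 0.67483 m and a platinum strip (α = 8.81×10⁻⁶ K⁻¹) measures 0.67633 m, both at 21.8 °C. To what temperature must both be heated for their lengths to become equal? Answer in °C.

T = 331.8 °C

L₁(1 + α₁ΔT) = L₂(1 + α₂ΔT) ⇒ ΔT = (L₂ − L₁)/(α₁L₁ − α₂L₂)
L₂ − L₁ = 0.67633 − 0.67483 = 1.50×10⁻³ m
α₁L₁ − α₂L₂ = 16.0×10⁻⁶×0.67483 − 8.81×10⁻⁶×0.67633 = 4.8388127×10⁻⁶ m/K
ΔT = 1.50×10⁻³ / 4.8388127×10⁻⁶ = 309.993 K
T = 21.8 + 309.993 = 331.793 °C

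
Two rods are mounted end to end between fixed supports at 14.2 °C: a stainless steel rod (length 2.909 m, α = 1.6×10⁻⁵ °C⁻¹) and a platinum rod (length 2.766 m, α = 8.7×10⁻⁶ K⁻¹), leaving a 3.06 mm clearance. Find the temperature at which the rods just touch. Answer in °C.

α₁L₁ = 4.6544×10⁻⁵ m/K, α₂L₂ = 2.40642×10⁻⁵ m/K → total 7.06082×10⁻⁵ m/K
ΔT = g/(α₁L₁+α₂L₂) = 3.06×10⁻³ / 7.06082×10⁻⁵ = 43.338 K
T = 14.2 + 43.338 = 57.538 °C

T = 57.5 °C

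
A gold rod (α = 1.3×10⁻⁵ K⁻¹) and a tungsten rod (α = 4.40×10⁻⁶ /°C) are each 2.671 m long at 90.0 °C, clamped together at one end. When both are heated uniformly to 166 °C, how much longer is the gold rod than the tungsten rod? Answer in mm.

ΔT = 76.0 K
gold: ΔL = 1.3×10⁻⁵ × 2.671 m × 76.0 = 2.6389×10⁻³ m = 2.6389 mm
tungsten: ΔL = 4.40×10⁻⁶ × 2.671 m × 76.0 = 8.9318×10⁻⁴ m = 0.89318 mm
difference = 2.6389 − 0.89318 = 1.74572 mm

1.75 mm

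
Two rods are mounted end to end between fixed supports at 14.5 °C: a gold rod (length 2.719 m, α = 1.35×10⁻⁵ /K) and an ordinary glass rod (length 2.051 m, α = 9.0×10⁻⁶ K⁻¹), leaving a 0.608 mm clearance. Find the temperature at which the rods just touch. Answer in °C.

T = 25.5 °C

α₁L₁ = 3.67065×10⁻⁵ m/K, α₂L₂ = 1.8459×10⁻⁵ m/K → total 5.51655×10⁻⁵ m/K
ΔT = g/(α₁L₁+α₂L₂) = 6.08×10⁻⁴ / 5.51655×10⁻⁵ = 11.021 K
T = 14.5 + 11.021 = 25.521 °C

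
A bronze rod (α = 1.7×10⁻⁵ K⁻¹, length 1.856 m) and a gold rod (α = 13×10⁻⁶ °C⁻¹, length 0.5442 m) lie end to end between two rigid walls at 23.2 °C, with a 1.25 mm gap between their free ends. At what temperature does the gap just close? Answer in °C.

α₁L₁ = 3.1552×10⁻⁵ m/K, α₂L₂ = 7.0746×10⁻⁶ m/K → total 3.86266×10⁻⁵ m/K
ΔT = g/(α₁L₁+α₂L₂) = 1.25×10⁻³ / 3.86266×10⁻⁵ = 32.361 K
T = 23.2 + 32.361 = 55.561 °C

T = 55.6 °C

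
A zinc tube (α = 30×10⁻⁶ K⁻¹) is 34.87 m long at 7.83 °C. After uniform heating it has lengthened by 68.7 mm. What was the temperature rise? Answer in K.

ΔL = αL₀ΔT ⇒ ΔT = ΔL / (αL₀)
ΔT = 68.7×10⁻³ m / (30×10⁻⁶ × 34.87 m) = 65.672 K

ΔT = 65.7 K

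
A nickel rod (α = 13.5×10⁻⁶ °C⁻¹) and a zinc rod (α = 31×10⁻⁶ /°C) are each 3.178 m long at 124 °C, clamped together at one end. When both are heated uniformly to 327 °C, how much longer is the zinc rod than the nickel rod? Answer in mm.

ΔT = 203 K
nickel: ΔL = 13.5×10⁻⁶ × 3.178 m × 203 = 8.7093×10⁻³ m = 8.7093 mm
zinc: ΔL = 31×10⁻⁶ × 3.178 m × 203 = 1.9999×10⁻² m = 19.999 mm
difference = 19.999 − 8.7093 = 11.2897 mm

11.3 mm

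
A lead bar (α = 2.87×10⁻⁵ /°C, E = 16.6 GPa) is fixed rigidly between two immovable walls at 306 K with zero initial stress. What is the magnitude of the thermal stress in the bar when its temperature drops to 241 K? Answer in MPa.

σ = 31.0 MPa

Fully constrained: the free strain ε = αΔT is blocked, so σ = Eε = EαΔT.
|ΔT| = 65 K
σ = 16.6×10⁹ × 2.87×10⁻⁵ × 65 = 3.10×10⁷ Pa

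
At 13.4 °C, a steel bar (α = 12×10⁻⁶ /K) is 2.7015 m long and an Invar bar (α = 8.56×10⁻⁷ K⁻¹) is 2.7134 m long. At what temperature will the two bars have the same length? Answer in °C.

Equal length when α₁L₁ΔT − α₂L₂ΔT = L₂ − L₁ = 1.19×10⁻² m
α₁L₁ = 3.2418×10⁻⁵, α₂L₂ = 2.3226704×10⁻⁶ → Δ(αL) = 3.00953296×10⁻⁵ m/K
ΔT = 1.19×10⁻² / 3.00953296×10⁻⁵ = 395.410 K, so T = 13.4 + 395.410 = 408.810 °C

T = 408.8 °C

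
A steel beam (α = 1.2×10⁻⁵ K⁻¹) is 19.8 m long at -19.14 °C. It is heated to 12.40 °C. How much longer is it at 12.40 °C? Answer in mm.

ΔL = 7.49 mm

|ΔT| = |12.40 − (-19.14)| = 31.54 K
ΔL = αL₀ΔT = (1.2×10⁻⁵)(19.8)(31.54) = 7.49×10⁻³ m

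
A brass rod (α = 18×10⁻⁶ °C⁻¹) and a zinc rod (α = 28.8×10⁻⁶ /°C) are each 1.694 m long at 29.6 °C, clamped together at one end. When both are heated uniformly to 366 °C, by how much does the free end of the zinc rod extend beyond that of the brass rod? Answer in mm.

ΔT = 336.4 K
brass: ΔL = 18×10⁻⁶ × 1.694 m × 336.4 = 1.0258×10⁻² m = 10.258 mm
zinc: ΔL = 28.8×10⁻⁶ × 1.694 m × 336.4 = 1.6412×10⁻² m = 16.412 mm
difference = 16.412 − 10.258 = 6.154 mm

6.15 mm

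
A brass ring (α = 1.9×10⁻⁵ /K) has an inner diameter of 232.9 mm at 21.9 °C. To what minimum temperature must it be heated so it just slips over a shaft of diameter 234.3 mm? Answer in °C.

Required Δd = 234.3 − 232.9 = 1.4 mm
Δd = αd₀ΔT ⇒ ΔT = Δd/(αd₀) = 1.4 / (1.9×10⁻⁵ × 232.9) = 316.38 K
T_min = 21.9 + 316.38 = 338.28 °C

T = 338 °C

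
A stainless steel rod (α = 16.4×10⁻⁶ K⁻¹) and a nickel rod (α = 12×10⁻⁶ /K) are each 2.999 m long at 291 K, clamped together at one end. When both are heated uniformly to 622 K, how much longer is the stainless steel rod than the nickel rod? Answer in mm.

ΔT = 331 K
stainless steel: ΔL = 16.4×10⁻⁶ × 2.999 m × 331 = 1.6280×10⁻² m = 16.280 mm
nickel: ΔL = 12×10⁻⁶ × 2.999 m × 331 = 1.1912×10⁻² m = 11.912 mm
difference = 16.280 − 11.912 = 4.368 mm

4.37 mm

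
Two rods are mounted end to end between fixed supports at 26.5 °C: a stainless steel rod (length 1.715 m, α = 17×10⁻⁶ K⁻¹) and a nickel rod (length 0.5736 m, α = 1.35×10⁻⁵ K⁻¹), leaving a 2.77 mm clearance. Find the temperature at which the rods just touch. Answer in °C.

Gap closes when ΔL₁ + ΔL₂ = 2.77 mm = 2.77×10⁻³ m
(α₁L₁ + α₂L₂)ΔT = g
α₁L₁ + α₂L₂ = 17×10⁻⁶×1.715 + 1.35×10⁻⁵×0.5736 = 3.68986×10⁻⁵ m/K
ΔT = 2.77×10⁻³ / 3.68986×10⁻⁵ = 75.07 K
T = 26.5 + 75.07 = 101.57 °C

T = 102 °C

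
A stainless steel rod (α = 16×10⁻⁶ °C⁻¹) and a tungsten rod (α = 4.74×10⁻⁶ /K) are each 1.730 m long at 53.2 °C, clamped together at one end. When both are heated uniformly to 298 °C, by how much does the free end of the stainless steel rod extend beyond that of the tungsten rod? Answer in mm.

4.77 mm

ΔT = 244.8 K
stainless steel: ΔL = 16×10⁻⁶ × 1.730 m × 244.8 = 6.7761×10⁻³ m = 6.7761 mm
tungsten: ΔL = 4.74×10⁻⁶ × 1.730 m × 244.8 = 2.0074×10⁻³ m = 2.0074 mm
difference = 6.7761 − 2.0074 = 4.7687 mm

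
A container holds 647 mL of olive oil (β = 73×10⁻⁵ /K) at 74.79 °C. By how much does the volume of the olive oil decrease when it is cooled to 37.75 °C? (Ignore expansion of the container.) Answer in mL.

ΔV = 17.5 mL

|ΔT| = |37.75 − 74.79| = 37.04 K
ΔV = βV₀ΔT = (73×10⁻⁵)(647)(37.04) = 17.5 mL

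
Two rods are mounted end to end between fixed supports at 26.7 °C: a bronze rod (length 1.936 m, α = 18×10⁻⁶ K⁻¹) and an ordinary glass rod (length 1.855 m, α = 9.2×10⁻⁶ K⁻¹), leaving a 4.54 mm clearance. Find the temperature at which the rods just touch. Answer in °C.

T = 114 °C

Gap closes when ΔL₁ + ΔL₂ = 4.54 mm = 4.54×10⁻³ m
(α₁L₁ + α₂L₂)ΔT = g
α₁L₁ + α₂L₂ = 18×10⁻⁶×1.936 + 9.2×10⁻⁶×1.855 = 5.1914×10⁻⁵ m/K
ΔT = 4.54×10⁻³ / 5.1914×10⁻⁵ = 87.45 K
T = 26.7 + 87.45 = 114.15 °C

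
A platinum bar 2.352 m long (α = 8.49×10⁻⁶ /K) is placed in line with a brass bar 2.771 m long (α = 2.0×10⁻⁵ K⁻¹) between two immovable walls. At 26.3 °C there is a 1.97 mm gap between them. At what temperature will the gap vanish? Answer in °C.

T = 52.4 °C

α₁L₁ = 1.996848×10⁻⁵ m/K, α₂L₂ = 5.542×10⁻⁵ m/K → total 7.538848×10⁻⁵ m/K
ΔT = g/(α₁L₁+α₂L₂) = 1.97×10⁻³ / 7.538848×10⁻⁵ = 26.131 K
T = 26.3 + 26.131 = 52.431 °C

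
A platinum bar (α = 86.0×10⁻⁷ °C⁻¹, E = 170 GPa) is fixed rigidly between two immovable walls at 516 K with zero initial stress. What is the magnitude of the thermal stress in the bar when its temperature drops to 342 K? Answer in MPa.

Fully constrained: the free strain ε = αΔT is blocked, so σ = Eε = EαΔT.
|ΔT| = 174 K
σ = 170×10⁹ × 86.0×10⁻⁷ × 174 = 2.54×10⁸ Pa

σ = 254 MPa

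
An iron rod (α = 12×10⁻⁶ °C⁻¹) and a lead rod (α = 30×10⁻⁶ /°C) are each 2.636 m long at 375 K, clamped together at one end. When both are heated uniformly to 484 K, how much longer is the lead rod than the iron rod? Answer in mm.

5.17 mm

ΔT = 109 K
iron: ΔL = 12×10⁻⁶ × 2.636 m × 109 = 3.4479×10⁻³ m = 3.4479 mm
lead: ΔL = 30×10⁻⁶ × 2.636 m × 109 = 8.6197×10⁻³ m = 8.6197 mm
difference = 8.6197 − 3.4479 = 5.1718 mm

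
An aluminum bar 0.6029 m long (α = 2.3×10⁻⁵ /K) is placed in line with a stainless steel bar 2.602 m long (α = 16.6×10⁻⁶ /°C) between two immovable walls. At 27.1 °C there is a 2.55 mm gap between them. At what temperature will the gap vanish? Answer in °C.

Gap closes when ΔL₁ + ΔL₂ = 2.55 mm = 2.55×10⁻³ m
(α₁L₁ + α₂L₂)ΔT = g
α₁L₁ + α₂L₂ = 2.3×10⁻⁵×0.6029 + 16.6×10⁻⁶×2.602 = 5.70599×10⁻⁵ m/K
ΔT = 2.55×10⁻³ / 5.70599×10⁻⁵ = 44.690 K
T = 27.1 + 44.690 = 71.790 °C

T = 71.8 °C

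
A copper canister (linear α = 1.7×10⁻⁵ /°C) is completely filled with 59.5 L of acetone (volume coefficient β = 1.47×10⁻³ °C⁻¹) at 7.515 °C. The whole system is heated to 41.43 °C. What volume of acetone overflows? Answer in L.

2.86 L

The canister also expands: β_container ≈ 3α = 5.1×10⁻⁵ /K
Net overflow = V₀(β_liq − 3α_cont)ΔT
β − 3α = 1.47×10⁻³ − 5.1×10⁻⁵ = 1.419×10⁻³ /K; ΔT = 33.915 K
ΔV = 59.5 × 1.419×10⁻³ × 33.915 = 2.86 L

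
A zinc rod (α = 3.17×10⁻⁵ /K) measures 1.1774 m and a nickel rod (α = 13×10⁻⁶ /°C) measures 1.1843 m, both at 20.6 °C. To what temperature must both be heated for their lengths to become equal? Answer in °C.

Equal length when α₁L₁ΔT − α₂L₂ΔT = L₂ − L₁ = 6.90×10⁻³ m
α₁L₁ = 3.732358×10⁻⁵, α₂L₂ = 1.53959×10⁻⁵ → Δ(αL) = 2.192768×10⁻⁵ m/K
ΔT = 6.90×10⁻³ / 2.192768×10⁻⁵ = 314.671 K, so T = 20.6 + 314.671 = 335.271 °C

T = 335.3 °C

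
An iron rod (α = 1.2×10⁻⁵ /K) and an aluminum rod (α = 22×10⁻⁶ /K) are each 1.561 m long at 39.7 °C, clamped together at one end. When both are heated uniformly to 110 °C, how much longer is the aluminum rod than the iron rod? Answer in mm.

1.10 mm

ΔT = 70.3 K
iron: ΔL = 1.2×10⁻⁵ × 1.561 m × 70.3 = 1.3169×10⁻³ m = 1.3169 mm
aluminum: ΔL = 22×10⁻⁶ × 1.561 m × 70.3 = 2.4142×10⁻³ m = 2.4142 mm
difference = 2.4142 − 1.3169 = 1.0973 mm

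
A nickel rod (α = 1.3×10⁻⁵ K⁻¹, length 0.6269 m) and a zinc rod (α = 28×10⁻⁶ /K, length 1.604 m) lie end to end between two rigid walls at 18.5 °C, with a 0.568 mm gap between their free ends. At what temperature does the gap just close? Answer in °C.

α₁L₁ = 8.1497×10⁻⁶ m/K, α₂L₂ = 4.4912×10⁻⁵ m/K → total 5.30617×10⁻⁵ m/K
ΔT = g/(α₁L₁+α₂L₂) = 5.68×10⁻⁴ / 5.30617×10⁻⁵ = 10.705 K
T = 18.5 + 10.705 = 29.205 °C

T = 29.2 °C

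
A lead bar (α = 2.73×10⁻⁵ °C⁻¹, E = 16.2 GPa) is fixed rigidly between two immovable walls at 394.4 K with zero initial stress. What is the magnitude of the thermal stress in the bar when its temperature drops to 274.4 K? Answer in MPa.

σ = 53.1 MPa

Fully constrained: the free strain ε = αΔT is blocked, so σ = Eε = EαΔT.
|ΔT| = 120.0 K
σ = 16.2×10⁹ × 2.73×10⁻⁵ × 120.0 = 5.31×10⁷ Pa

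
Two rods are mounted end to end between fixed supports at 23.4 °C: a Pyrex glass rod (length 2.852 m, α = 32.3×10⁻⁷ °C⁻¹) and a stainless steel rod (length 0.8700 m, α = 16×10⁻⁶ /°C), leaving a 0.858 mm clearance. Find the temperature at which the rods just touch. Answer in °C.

T = 60.5 °C

Gap closes when ΔL₁ + ΔL₂ = 0.858 mm = 8.58×10⁻⁴ m
(α₁L₁ + α₂L₂)ΔT = g
α₁L₁ + α₂L₂ = 32.3×10⁻⁷×2.852 + 16×10⁻⁶×0.8700 = 2.313196×10⁻⁵ m/K
ΔT = 8.58×10⁻⁴ / 2.313196×10⁻⁵ = 37.092 K
T = 23.4 + 37.092 = 60.492 °C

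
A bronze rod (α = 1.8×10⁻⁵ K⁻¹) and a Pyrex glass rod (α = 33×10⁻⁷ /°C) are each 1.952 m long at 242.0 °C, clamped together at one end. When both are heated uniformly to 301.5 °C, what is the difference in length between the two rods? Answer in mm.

ΔT = 59.5 K
bronze: ΔL = 1.8×10⁻⁵ × 1.952 m × 59.5 = 2.0906×10⁻³ m = 2.0906 mm
Pyrex glass: ΔL = 33×10⁻⁷ × 1.952 m × 59.5 = 3.8328×10⁻⁴ m = 0.38328 mm
difference = 2.0906 − 0.38328 = 1.70732 mm

1.71 mm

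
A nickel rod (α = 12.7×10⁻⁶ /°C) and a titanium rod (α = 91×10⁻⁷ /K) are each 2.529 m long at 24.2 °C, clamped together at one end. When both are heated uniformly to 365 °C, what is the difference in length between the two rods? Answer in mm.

3.10 mm

ΔT = 340.8 K
nickel: ΔL = 12.7×10⁻⁶ × 2.529 m × 340.8 = 1.0946×10⁻² m = 10.946 mm
titanium: ΔL = 91×10⁻⁷ × 2.529 m × 340.8 = 7.8431×10⁻³ m = 7.8431 mm
difference = 10.946 − 7.8431 = 3.1029 mm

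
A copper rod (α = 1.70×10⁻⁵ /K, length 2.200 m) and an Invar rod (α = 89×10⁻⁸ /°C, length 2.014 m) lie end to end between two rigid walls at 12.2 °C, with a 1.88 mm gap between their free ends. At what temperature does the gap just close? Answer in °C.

T = 60.2 °C

α₁L₁ = 3.740×10⁻⁵ m/K, α₂L₂ = 1.79246×10⁻⁶ m/K → total 3.919246×10⁻⁵ m/K
ΔT = g/(α₁L₁+α₂L₂) = 1.88×10⁻³ / 3.919246×10⁻⁵ = 47.968 K
T = 12.2 + 47.968 = 60.168 °C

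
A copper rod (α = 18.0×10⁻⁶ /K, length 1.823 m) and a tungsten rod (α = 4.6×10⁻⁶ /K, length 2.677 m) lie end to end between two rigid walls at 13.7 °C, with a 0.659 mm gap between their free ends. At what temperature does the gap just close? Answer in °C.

Gap closes when ΔL₁ + ΔL₂ = 0.659 mm = 6.59×10⁻⁴ m
(α₁L₁ + α₂L₂)ΔT = g
α₁L₁ + α₂L₂ = 18.0×10⁻⁶×1.823 + 4.6×10⁻⁶×2.677 = 4.51282×10⁻⁵ m/K
ΔT = 6.59×10⁻⁴ / 4.51282×10⁻⁵ = 14.603 K
T = 13.7 + 14.603 = 28.303 °C

T = 28.3 °C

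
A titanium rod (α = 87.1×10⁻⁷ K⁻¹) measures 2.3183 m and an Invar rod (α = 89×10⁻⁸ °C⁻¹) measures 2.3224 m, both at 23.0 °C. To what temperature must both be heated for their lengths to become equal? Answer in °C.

Equal length when α₁L₁ΔT − α₂L₂ΔT = L₂ − L₁ = 4.10×10⁻³ m
α₁L₁ = 2.0192393×10⁻⁵, α₂L₂ = 2.066936×10⁻⁶ → Δ(αL) = 1.8125457×10⁻⁵ m/K
ΔT = 4.10×10⁻³ / 1.8125457×10⁻⁵ = 226.201 K, so T = 23.0 + 226.201 = 249.201 °C

T = 249.2 °C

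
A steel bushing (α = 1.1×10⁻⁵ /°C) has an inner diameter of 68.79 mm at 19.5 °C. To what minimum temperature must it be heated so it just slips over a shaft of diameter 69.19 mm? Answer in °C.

Required Δd = 69.19 − 68.79 = 0.40 mm
Δd = αd₀ΔT ⇒ ΔT = Δd/(αd₀) = 0.40 / (1.1×10⁻⁵ × 68.79) = 528.62 K
T_min = 19.5 + 528.62 = 548.12 °C

T = 548 °C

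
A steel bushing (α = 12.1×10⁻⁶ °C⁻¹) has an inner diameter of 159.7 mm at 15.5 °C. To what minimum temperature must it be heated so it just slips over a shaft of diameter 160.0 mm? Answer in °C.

T = 171 °C

Required Δd = 160.0 − 159.7 = 0.3 mm
Δd = αd₀ΔT ⇒ ΔT = Δd/(αd₀) = 0.3 / (12.1×10⁻⁶ × 159.7) = 155.25 K
T_min = 15.5 + 155.25 = 170.75 °C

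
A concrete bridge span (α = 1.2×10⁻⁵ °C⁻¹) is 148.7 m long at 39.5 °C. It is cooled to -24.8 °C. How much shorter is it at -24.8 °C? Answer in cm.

ΔL = 11.5 cm

|ΔT| = |-24.8 − 39.5| = 64.3 K
ΔL = αL₀ΔT = (1.2×10⁻⁵)(148.7)(64.3) = 1.15×10⁻¹ m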